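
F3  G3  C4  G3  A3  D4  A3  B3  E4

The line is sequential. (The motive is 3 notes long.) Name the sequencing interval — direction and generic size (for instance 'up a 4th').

up a 2nd

Unit = 3 notes; the statements start on F3, G3, A3, moving up a 2nd each time.
F3 to G3 is up a 2nd.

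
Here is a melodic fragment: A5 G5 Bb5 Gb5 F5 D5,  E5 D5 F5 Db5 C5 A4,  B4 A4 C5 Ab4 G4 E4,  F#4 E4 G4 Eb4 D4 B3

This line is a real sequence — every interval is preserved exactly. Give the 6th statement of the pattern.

G#3 F#3 A3 F3 E3 C#3

Taking 6-note groups, the heads are A5, E5, B4, F#4: the pattern moves down a 4th.
Extending down a 4th: C#4 → G#3.
So cell 6 is G#3 F#3 A3 F3 E3 C#3.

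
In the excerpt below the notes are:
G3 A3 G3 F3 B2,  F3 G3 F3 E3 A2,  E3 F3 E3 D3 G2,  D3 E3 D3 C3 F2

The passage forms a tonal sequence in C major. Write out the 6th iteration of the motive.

B2 C3 B2 A2 D2

The 5-note cells begin on G3, F3, E3, D3 — each down a 2nd from the last.
Extending down a 2nd: C3 → B2.
From B2 the diatonic shape gives B2 C3 B2 A2 D2.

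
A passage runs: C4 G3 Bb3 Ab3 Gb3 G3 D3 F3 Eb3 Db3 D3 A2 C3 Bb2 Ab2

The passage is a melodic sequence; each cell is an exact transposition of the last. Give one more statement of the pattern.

The 5-note cells begin on C4, G3, D3 — each down a 4th from the last.
From A2 the exact shape gives A2 E2 G2 F2 Eb2.

A2 E2 G2 F2 Eb2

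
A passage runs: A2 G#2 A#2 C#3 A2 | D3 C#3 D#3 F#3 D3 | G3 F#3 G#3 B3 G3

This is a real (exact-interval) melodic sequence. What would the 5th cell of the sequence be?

F4 E4 F#4 A4 F4

With a 5-note motive the entries are A2, D3, G3, each up a 4th from the previous.
Extending up a 4th: C4 → F4.
So cell 5 is F4 E4 F#4 A4 F4.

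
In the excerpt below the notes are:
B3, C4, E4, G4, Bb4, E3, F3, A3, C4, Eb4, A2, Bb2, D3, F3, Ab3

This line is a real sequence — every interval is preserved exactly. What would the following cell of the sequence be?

D2 Eb2 G2 Bb2 Db3

With a 5-note motive the entries are B3, E3, A2, each down a 5th from the previous.
Statement 4 starts on D2 and keeps the same exact contour: D2 Eb2 G2 Bb2 Db3.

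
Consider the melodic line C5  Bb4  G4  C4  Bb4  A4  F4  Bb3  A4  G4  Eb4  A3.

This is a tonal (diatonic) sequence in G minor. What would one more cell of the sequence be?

Taking 4-note groups, the heads are C5, Bb4, A4: the pattern moves down a 2nd.
So cell 4 is G4 F4 D4 G3.

G4 F4 D4 G3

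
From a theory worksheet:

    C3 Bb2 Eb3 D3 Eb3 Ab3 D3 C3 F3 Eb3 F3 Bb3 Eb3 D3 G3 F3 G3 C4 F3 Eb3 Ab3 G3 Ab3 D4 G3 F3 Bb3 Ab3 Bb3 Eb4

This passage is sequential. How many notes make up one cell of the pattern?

30 notes total. Splitting into 5 groups of 6:
C3 Bb2 Eb3 D3 Eb3 Ab3 | D3 C3 F3 Eb3 F3 Bb3 | Eb3 D3 G3 F3 G3 C4 | F3 Eb3 Ab3 G3 Ab3 D4 | G3 F3 Bb3 Ab3 Bb3 Eb4
That's a consistent up a 2nd shift per cell, and no other grouping gives one.

6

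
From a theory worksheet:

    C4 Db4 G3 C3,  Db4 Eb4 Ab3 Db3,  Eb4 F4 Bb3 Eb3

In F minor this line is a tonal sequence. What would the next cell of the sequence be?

F4 G4 C4 F3

The 4-note cells begin on C4, Db4, Eb4 — each up a 2nd from the last.
Statement 4 starts on F4 and keeps the same diatonic contour: F4 G4 C4 F3.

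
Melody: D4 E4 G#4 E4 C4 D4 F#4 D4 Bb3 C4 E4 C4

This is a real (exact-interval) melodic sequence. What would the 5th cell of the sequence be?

Taking 4-note groups, the heads are D4, C4, Bb3: the pattern moves down a 2nd.
Carrying on: Ab3 → Gb3.
From Gb3 the exact shape gives Gb3 Ab3 C4 Ab3.

Gb3 Ab3 C4 Ab3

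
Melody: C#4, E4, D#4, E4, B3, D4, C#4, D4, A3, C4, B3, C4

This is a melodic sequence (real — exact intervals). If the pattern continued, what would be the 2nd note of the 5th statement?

Ab3

Grouping in 4s, the 2nd note of each cell is E4, D4, C4.
Carrying that down a 2nd forward: Bb3 → Ab3.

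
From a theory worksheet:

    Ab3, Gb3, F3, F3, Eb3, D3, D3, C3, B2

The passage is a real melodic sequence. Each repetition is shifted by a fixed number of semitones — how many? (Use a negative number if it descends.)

-3

Taking 3-note groups, the heads are Ab3, F3, D3: the pattern moves down a 3rd.
Ab3→F3 is 53 − 56 = -3 semitones.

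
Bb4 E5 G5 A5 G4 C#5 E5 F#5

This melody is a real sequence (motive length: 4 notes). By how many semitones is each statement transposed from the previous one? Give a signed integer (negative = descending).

-3

Unit = 4 notes; the statements start on Bb4, G4, moving down a 3rd each time.
Bb4→G4 is 67 − 70 = -3 semitones.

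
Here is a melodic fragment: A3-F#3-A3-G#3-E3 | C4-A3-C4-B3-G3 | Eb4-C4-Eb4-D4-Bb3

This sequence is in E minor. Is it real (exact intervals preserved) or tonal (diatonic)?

Each cell has the same semitone pattern (-3, 3, -1, -4) — intervals are preserved exactly.
And G#3 lies outside E minor, so the sequence is real rather than tonal.

real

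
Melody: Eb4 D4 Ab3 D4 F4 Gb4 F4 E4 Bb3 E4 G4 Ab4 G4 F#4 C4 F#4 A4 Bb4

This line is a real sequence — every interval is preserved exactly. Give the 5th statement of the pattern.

B4 A#4 E4 A#4 C#5 D5

The 6-note cells begin on Eb4, F4, G4 — each up a 2nd from the last.
Carrying on: A4 → B4.
Statement 5 starts on B4 and keeps the same exact contour: B4 A#4 E4 A#4 C#5 D5.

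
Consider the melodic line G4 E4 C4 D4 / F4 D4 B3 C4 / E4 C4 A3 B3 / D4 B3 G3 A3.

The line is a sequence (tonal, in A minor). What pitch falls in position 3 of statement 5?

F3

Grouping in 4s, the 3rd note of each cell is C4, B3, A3, G3.
From G3, down a 2nd gives F3.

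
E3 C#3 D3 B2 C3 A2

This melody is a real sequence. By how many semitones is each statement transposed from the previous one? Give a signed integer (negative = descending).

-2

Taking 2-note groups, the heads are E3, D3, C3: the pattern moves down a 2nd.
E3 to D3 spans -2 semitones.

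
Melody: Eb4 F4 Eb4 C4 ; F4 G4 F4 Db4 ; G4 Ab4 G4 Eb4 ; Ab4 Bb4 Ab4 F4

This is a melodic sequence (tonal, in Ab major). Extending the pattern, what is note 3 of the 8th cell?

Eb5

The unit is 4 notes. Position-3 pitches of the 4 shown cells: Eb4, F4, G4, Ab4.
Each moves up a 2nd. Continuing: Bb4 → C5 → Db5 → Eb5.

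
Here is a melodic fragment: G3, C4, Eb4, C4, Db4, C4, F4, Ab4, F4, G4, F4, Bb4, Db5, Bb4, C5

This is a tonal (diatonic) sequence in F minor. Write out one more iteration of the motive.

Unit = 5 notes; the statements start on G3, C4, F4, moving up a 4th each time.
So cell 4 is Bb4 Eb5 G5 Eb5 F5.

Bb4 Eb5 G5 Eb5 F5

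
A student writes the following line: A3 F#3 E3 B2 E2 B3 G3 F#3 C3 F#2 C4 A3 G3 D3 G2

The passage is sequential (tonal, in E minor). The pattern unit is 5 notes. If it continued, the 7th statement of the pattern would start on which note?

Unit = 5 notes; the statements start on A3, B3, C4, moving up a 2nd each time.
Extending the heads up a 2nd: D4 → E4 → F#4 → G4.

G4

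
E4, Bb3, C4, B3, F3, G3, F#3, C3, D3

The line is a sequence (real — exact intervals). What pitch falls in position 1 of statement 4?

C#3

The unit is 3 notes. Position-1 pitches of the 3 shown cells: E4, B3, F#3.
One more down a 4th gives C#3.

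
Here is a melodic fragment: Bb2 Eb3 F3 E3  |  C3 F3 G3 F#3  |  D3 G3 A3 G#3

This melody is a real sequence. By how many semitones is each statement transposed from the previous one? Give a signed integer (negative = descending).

2

The 4-note cells begin on Bb2, C3, D3 — each up a 2nd from the last.
Bb2→C3 is 48 − 46 = 2 semitones.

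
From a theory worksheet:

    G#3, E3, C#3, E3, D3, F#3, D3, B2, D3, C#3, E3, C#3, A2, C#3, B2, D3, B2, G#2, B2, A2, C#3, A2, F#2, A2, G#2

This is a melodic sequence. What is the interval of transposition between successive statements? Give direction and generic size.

down a 2nd

Unit = 5 notes; the statements start on G#3, F#3, E3, D3, C#3, moving down a 2nd each time.
G#3 to F#3 is down a 2nd.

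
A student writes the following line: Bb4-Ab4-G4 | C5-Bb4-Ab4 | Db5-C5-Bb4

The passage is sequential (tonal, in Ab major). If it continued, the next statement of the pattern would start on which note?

Eb5

The 3-note cells begin on Bb4, C5, Db5 — each up a 2nd from the last.
The next head, up a 2nd from Db5, is Eb5.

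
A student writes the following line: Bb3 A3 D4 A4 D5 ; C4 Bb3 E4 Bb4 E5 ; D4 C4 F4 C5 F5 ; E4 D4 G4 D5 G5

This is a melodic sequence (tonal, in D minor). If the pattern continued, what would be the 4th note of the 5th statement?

With 5-note cells, note 4 of each statement runs A4, Bb4, C5, D5.
Each moves up a 2nd; the next is E5.

E5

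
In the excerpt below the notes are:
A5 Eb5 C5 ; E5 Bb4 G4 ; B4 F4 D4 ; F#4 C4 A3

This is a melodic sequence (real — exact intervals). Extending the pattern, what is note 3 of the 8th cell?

Grouping in 3s, the 3rd note of each cell is C5, G4, D4, A3.
Each moves down a 4th. Continuing: E3 → B2 → F#2 → C#2.

C#2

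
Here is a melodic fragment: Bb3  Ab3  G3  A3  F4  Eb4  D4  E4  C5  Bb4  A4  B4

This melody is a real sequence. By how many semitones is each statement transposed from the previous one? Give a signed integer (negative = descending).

7

The 4-note cells begin on Bb3, F4, C5 — each up a 5th from the last.
Counting half-steps from Bb3 to F4: 7.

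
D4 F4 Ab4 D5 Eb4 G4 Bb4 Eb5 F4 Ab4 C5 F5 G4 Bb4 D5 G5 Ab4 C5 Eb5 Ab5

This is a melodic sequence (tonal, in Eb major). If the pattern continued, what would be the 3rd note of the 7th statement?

G5

The unit is 4 notes. Position-3 pitches of the 5 shown cells: Ab4, Bb4, C5, D5, Eb5.
Extending up a 2nd: F5 → G5.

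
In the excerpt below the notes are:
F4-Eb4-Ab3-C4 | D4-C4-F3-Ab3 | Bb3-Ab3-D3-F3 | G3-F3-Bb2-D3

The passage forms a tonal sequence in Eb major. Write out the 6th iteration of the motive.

Unit = 4 notes; the statements start on F4, D4, Bb3, G3, moving down a 3rd each time.
Carrying on: Eb3 → C3.
From C3 the diatonic shape gives C3 Bb2 Eb2 G2.

C3 Bb2 Eb2 G2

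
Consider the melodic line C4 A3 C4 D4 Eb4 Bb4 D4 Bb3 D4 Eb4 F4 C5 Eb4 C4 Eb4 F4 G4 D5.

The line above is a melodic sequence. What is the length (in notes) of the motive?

6

There are 18 notes; a 6-note unit gives 3 cells:
C4 A3 C4 D4 Eb4 Bb4 | D4 Bb3 D4 Eb4 F4 C5 | Eb4 C4 Eb4 F4 G4 D5
Every group is a transposition up a 2nd of the one before; no shorter unit works.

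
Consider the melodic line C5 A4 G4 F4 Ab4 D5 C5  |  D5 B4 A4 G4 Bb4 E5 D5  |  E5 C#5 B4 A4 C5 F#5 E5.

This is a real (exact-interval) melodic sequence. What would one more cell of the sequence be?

The 7-note cells begin on C5, D5, E5 — each up a 2nd from the last.
Statement 4 starts on F#5 and keeps the same exact contour: F#5 D#5 C#5 B4 D5 G#5 F#5.

F#5 D#5 C#5 B4 D5 G#5 F#5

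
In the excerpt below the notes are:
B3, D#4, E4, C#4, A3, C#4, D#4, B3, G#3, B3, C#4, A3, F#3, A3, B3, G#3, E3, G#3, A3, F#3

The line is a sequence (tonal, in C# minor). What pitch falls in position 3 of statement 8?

E3

Grouping in 4s, the 3rd note of each cell is E4, D#4, C#4, B3, A3.
Carrying that down a 2nd forward: G#3 → F#3 → E3.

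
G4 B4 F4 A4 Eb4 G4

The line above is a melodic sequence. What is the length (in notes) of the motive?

There are 6 notes; a 2-note unit gives 3 cells:
G4 B4 | F4 A4 | Eb4 G4
Every group is a transposition down a 2nd of the one before; no shorter unit works.

2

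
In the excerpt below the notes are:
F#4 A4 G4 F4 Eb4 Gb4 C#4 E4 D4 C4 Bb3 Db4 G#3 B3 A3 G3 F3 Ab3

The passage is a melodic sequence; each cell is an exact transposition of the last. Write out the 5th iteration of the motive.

A#2 C#3 B2 A2 G2 Bb2

Taking 6-note groups, the heads are F#4, C#4, G#3: the pattern moves down a 4th.
Extending down a 4th: D#3 → A#2.
So cell 5 is A#2 C#3 B2 A2 G2 Bb2.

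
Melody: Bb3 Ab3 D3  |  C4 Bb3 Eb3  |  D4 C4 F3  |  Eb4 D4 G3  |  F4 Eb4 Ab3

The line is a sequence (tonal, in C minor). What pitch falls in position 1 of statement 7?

Grouping in 3s, the 1st note of each cell is Bb3, C4, D4, Eb4, F4.
Carrying that up a 2nd forward: G4 → Ab4.

Ab4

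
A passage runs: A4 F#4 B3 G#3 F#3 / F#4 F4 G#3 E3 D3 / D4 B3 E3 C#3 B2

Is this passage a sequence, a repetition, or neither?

neither

Note 2 of cell 2 is F4; if this were a sequence it would be D4. No unit length gives a consistent transposition pattern.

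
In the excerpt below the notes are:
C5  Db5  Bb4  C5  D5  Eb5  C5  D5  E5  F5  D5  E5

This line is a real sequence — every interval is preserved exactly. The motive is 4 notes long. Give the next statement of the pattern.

F#5 G5 E5 F#5

With a 4-note motive the entries are C5, D5, E5, each up a 2nd from the previous.
So cell 4 is F#5 G5 E5 F#5.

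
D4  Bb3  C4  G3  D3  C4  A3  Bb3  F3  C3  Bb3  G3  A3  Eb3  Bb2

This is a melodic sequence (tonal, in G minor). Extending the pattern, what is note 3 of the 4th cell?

G3

The unit is 5 notes. Position-3 pitches of the 3 shown cells: C4, Bb3, A3.
One more down a 2nd gives G3.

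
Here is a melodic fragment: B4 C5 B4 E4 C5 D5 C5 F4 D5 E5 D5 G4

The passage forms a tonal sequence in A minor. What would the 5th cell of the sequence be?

F5 G5 F5 B4

With a 4-note motive the entries are B4, C5, D5, each up a 2nd from the previous.
Carrying on: E5 → F5.
So cell 5 is F5 G5 F5 B4.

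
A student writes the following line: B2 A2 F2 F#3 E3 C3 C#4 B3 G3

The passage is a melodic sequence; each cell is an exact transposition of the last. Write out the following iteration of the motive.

Taking 3-note groups, the heads are B2, F#3, C#4: the pattern moves up a 5th.
From G#4 the exact shape gives G#4 F#4 D4.

G#4 F#4 D4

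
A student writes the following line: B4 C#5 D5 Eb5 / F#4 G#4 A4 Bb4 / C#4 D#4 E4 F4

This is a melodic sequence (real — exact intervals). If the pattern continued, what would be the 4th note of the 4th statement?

C4

With 4-note cells, note 4 of each statement runs Eb5, Bb4, F4.
One more down a 4th gives C4.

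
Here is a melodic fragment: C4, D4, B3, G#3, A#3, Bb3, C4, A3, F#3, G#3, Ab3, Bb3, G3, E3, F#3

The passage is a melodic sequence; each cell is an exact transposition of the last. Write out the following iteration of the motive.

Gb3 Ab3 F3 D3 E3

With a 5-note motive the entries are C4, Bb3, Ab3, each down a 2nd from the previous.
So cell 4 is Gb3 Ab3 F3 D3 E3.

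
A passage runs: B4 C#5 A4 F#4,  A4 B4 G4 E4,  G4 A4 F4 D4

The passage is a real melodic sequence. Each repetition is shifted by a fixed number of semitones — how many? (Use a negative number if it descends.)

The 4-note cells begin on B4, A4, G4 — each down a 2nd from the last.
B4 to A4 spans -2 semitones.

-2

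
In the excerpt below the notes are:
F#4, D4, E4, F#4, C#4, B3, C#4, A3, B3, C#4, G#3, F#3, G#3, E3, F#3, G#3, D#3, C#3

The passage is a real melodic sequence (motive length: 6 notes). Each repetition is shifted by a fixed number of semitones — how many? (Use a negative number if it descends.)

The 6-note cells begin on F#4, C#4, G#3 — each down a 4th from the last.
F#4→C#4 is 61 − 66 = -5 semitones.

-5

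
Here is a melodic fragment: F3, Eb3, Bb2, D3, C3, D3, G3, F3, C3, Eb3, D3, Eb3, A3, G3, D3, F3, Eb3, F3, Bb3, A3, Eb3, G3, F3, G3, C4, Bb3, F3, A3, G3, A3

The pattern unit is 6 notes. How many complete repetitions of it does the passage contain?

30 notes in groups of 6 gives 30/6 = 5 statements.
Starts: F3, G3, A3, Bb3, C4 — each up a 2nd.

5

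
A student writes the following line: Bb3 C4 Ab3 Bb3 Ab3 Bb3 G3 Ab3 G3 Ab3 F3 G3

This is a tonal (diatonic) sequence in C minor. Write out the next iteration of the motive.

Taking 4-note groups, the heads are Bb3, Ab3, G3: the pattern moves down a 2nd.
Statement 4 starts on F3 and keeps the same diatonic contour: F3 G3 Eb3 F3.

F3 G3 Eb3 F3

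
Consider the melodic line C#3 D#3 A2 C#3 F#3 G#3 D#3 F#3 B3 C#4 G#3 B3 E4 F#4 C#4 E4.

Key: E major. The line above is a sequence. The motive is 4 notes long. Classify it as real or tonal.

tonal

Every note is diatonic to E major.
Cell 1 has -6 semitones from note 2 to 3, but cell 2 has -5 — the interval quality changes while the contour stays the same, which is the hallmark of a tonal sequence.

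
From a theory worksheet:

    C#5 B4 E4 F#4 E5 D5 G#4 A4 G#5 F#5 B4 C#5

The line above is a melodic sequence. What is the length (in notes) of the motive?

4

There are 12 notes; a 4-note unit gives 3 cells:
C#5 B4 E4 F#4 | E5 D5 G#4 A4 | G#5 F#5 B4 C#5
Every group is a transposition up a 3rd of the one before; no shorter unit works.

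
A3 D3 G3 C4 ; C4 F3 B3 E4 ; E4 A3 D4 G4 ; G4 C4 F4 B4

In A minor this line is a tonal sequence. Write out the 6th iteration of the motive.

Taking 4-note groups, the heads are A3, C4, E4, G4: the pattern moves up a 3rd.
Carrying on: B4 → D5.
From D5 the diatonic shape gives D5 G4 C5 F5.

D5 G4 C5 F5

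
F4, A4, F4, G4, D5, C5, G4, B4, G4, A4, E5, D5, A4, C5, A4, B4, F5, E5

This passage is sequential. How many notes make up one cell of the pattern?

18 notes total. Splitting into 3 groups of 6:
F4 A4 F4 G4 D5 C5 | G4 B4 G4 A4 E5 D5 | A4 C5 A4 B4 F5 E5
Every group is a transposition up a 2nd of the one before; no shorter unit works.

6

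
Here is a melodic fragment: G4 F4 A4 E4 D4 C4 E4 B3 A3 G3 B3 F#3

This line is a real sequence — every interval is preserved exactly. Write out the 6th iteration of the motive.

F#2 E2 G#2 D#2

Unit = 4 notes; the statements start on G4, D4, A3, moving down a 4th each time.
Extending down a 4th: E3 → B2 → F#2.
From F#2 the exact shape gives F#2 E2 G#2 D#2.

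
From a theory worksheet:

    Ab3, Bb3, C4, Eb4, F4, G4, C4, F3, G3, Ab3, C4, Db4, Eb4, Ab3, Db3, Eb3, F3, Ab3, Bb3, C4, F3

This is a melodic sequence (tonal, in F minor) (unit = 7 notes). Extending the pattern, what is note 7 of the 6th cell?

Grouping in 7s, the 7th note of each cell is C4, Ab3, F3.
Each moves down a 3rd. Continuing: Db3 → Bb2 → G2.

G2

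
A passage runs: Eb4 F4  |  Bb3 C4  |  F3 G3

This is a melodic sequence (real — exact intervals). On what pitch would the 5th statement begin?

G2

Unit = 2 notes; the statements start on Eb4, Bb3, F3, moving down a 4th each time.
Continuing: C3 → G2. Statement 5 starts on G2.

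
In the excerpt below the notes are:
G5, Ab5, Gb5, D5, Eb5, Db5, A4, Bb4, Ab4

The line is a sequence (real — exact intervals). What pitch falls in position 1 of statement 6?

With 3-note cells, note 1 of each statement runs G5, D5, A4.
Extending down a 4th: E4 → B3 → F#3.

F#3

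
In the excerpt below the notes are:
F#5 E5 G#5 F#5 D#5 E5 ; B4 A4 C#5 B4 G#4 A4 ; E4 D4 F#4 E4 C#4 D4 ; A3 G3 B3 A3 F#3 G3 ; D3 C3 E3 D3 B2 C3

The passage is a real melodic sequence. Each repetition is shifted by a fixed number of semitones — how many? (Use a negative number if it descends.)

-7

Taking 6-note groups, the heads are F#5, B4, E4, A3, D3: the pattern moves down a 5th.
Counting half-steps from F#5 to B4: -7.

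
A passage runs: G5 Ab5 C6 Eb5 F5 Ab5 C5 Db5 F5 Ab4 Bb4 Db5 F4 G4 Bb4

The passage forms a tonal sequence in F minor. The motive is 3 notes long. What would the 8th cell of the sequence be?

G3 Ab3 C4

Taking 3-note groups, the heads are G5, Eb5, C5, Ab4, F4: the pattern moves down a 3rd.
Continuing the starts: Db4 → Bb3 → G3.
Statement 8 starts on G3 and keeps the same diatonic contour: G3 Ab3 C4.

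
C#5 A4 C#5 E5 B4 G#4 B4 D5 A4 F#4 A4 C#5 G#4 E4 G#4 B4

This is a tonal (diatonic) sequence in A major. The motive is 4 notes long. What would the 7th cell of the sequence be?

D4 B3 D4 F#4

Unit = 4 notes; the statements start on C#5, B4, A4, G#4, moving down a 2nd each time.
Extending down a 2nd: F#4 → E4 → D4.
So cell 7 is D4 B3 D4 F#4.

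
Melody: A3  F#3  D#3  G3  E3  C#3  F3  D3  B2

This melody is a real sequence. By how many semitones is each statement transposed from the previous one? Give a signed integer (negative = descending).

Unit = 3 notes; the statements start on A3, G3, F3, moving down a 2nd each time.
A3 to G3 spans -2 semitones.

-2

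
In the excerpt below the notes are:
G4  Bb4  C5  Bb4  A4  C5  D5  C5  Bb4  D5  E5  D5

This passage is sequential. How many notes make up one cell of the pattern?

4

Try groups of 4 (3 cells in 12 notes):
G4 Bb4 C5 Bb4 | A4 C5 D5 C5 | Bb4 D5 E5 D5
That's a consistent up a 2nd shift per cell, and no other grouping gives one.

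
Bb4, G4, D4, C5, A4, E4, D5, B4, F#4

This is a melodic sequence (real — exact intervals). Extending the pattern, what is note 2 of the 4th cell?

With 3-note cells, note 2 of each statement runs G4, A4, B4.
Each moves up a 2nd; the next is C#5.

C#5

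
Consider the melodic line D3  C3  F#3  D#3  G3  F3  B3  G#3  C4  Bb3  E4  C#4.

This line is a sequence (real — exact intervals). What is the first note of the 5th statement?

Bb4

The 4-note cells begin on D3, G3, C4 — each up a 4th from the last.
Continuing: F4 → Bb4. Statement 5 starts on Bb4.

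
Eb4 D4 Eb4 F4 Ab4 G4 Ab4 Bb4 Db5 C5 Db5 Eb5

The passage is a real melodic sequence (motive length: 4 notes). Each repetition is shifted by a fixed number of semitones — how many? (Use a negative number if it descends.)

5

The 4-note cells begin on Eb4, Ab4, Db5 — each up a 4th from the last.
Eb4 to Ab4 spans +5 semitones.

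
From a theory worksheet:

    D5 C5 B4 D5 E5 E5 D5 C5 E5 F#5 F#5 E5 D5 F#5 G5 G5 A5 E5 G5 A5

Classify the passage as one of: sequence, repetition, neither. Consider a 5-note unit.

neither

Note 2 of cell 4 is A5; if this were a sequence it would be F#5. No unit length gives a consistent transposition pattern.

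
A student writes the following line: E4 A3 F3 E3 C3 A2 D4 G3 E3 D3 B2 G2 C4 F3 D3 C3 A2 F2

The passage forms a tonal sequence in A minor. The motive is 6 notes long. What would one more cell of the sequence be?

Taking 6-note groups, the heads are E4, D4, C4: the pattern moves down a 2nd.
From B3 the diatonic shape gives B3 E3 C3 B2 G2 E2.

B3 E3 C3 B2 G2 E2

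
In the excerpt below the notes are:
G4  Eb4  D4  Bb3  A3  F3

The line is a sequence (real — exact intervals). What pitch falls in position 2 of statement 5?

G2

With 2-note cells, note 2 of each statement runs Eb4, Bb3, F3.
Each moves down a 4th. Continuing: C3 → G2.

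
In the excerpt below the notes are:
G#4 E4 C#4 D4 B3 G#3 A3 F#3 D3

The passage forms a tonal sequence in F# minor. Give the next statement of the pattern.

E3 C#3 A2

The 3-note cells begin on G#4, D4, A3 — each down a 4th from the last.
Statement 4 starts on E3 and keeps the same diatonic contour: E3 C#3 A2.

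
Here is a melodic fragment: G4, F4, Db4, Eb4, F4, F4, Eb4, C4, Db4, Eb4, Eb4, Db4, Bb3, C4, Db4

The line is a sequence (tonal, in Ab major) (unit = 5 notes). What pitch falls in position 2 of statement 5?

Bb3

Grouping in 5s, the 2nd note of each cell is F4, Eb4, Db4.
Carrying that down a 2nd forward: C4 → Bb3.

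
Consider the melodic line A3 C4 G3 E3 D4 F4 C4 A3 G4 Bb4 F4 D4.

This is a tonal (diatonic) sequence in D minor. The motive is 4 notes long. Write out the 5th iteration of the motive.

Taking 4-note groups, the heads are A3, D4, G4: the pattern moves up a 4th.
Carrying on: C5 → F5.
From F5 the diatonic shape gives F5 A5 E5 C5.

F5 A5 E5 C5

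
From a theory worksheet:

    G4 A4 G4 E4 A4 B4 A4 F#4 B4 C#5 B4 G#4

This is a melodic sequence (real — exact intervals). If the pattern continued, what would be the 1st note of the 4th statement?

C#5

The unit is 4 notes. Position-1 pitches of the 3 shown cells: G4, A4, B4.
Each moves up a 2nd; the next is C#5.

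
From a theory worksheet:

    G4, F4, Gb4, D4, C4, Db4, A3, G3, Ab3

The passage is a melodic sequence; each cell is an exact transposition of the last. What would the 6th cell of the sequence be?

F#2 E2 F2

Unit = 3 notes; the statements start on G4, D4, A3, moving down a 4th each time.
Extending down a 4th: E3 → B2 → F#2.
From F#2 the exact shape gives F#2 E2 F2.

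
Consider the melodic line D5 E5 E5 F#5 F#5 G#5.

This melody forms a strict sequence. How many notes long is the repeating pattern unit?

Try groups of 2 (3 cells in 6 notes):
D5 E5 | E5 F#5 | F#5 G#5
Every group is a transposition up a 2nd of the one before; no shorter unit works.

2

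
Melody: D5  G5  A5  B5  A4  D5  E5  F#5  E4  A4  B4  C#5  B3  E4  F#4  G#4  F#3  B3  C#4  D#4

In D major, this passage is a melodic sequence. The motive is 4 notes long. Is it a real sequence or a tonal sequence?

Each cell has the same semitone pattern (5, 2, 2) — intervals are preserved exactly.
And G#4 lies outside D major, so the sequence is real rather than tonal.

real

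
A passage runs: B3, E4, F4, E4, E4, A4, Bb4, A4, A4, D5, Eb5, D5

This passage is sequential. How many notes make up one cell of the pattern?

4

12 notes total. Splitting into 3 groups of 4:
B3 E4 F4 E4 | E4 A4 Bb4 A4 | A4 D5 Eb5 D5
Every group is a transposition up a 4th of the one before; no shorter unit works.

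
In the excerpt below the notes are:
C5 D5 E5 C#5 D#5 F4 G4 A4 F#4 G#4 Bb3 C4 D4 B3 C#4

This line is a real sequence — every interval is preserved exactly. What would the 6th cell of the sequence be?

With a 5-note motive the entries are C5, F4, Bb3, each down a 5th from the previous.
Extending down a 5th: Eb3 → Ab2 → Db2.
From Db2 the exact shape gives Db2 Eb2 F2 D2 E2.

Db2 Eb2 F2 D2 E2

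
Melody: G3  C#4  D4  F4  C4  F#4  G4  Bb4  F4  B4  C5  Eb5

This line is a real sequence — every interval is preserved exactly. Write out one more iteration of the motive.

With a 4-note motive the entries are G3, C4, F4, each up a 4th from the previous.
So cell 4 is Bb4 E5 F5 Ab5.

Bb4 E5 F5 Ab5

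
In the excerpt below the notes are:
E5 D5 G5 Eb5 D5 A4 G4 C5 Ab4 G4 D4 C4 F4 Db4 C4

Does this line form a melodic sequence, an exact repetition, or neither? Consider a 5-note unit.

Each 5-note cell is the previous one transposed down a 5th.

sequence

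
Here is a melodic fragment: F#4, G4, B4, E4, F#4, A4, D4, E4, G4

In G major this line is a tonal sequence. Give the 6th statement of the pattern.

A3 B3 D4

Taking 3-note groups, the heads are F#4, E4, D4: the pattern moves down a 2nd.
Continuing the starts: C4 → B3 → A3.
So cell 6 is A3 B3 D4.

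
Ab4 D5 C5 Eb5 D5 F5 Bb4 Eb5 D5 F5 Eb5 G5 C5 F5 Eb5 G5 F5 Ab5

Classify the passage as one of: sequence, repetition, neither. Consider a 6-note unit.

Each 6-note cell is the previous one transposed up a 2nd.

sequence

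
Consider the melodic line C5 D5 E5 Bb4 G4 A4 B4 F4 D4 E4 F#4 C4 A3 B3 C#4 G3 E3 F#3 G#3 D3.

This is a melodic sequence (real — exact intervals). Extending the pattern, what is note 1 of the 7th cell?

F#2

The unit is 4 notes. Position-1 pitches of the 5 shown cells: C5, G4, D4, A3, E3.
Extending down a 4th: B2 → F#2.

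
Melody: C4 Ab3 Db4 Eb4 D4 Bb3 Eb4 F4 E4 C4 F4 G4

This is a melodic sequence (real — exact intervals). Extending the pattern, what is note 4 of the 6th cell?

C#5

With 4-note cells, note 4 of each statement runs Eb4, F4, G4.
Carrying that up a 2nd forward: A4 → B4 → C#5.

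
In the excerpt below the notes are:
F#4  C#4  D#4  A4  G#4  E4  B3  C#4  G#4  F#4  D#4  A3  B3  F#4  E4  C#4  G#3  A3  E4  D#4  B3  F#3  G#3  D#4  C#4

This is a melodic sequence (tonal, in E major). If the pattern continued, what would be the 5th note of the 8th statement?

Grouping in 5s, the 5th note of each cell is G#4, F#4, E4, D#4, C#4.
Carrying that down a 2nd forward: B3 → A3 → G#3.

G#3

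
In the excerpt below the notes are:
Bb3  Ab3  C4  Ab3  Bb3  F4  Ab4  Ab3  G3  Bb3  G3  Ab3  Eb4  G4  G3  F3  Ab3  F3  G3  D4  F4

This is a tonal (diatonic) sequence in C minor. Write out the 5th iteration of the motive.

Taking 7-note groups, the heads are Bb3, Ab3, G3: the pattern moves down a 2nd.
Continuing the starts: F3 → Eb3.
So cell 5 is Eb3 D3 F3 D3 Eb3 Bb3 D4.

Eb3 D3 F3 D3 Eb3 Bb3 D4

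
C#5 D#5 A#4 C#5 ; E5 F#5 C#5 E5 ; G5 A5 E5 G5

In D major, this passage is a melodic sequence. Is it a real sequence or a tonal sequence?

Each cell has the same semitone pattern (2, -5, 3) — intervals are preserved exactly.
And D#5 lies outside D major, so the sequence is real rather than tonal.

real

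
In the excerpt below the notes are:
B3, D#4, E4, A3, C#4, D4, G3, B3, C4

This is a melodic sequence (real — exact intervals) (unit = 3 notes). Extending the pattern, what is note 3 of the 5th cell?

Ab3

With 3-note cells, note 3 of each statement runs E4, D4, C4.
Extending down a 2nd: Bb3 → Ab3.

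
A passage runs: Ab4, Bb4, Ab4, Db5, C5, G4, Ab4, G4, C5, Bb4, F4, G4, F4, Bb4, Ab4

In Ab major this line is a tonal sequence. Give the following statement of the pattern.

With a 5-note motive the entries are Ab4, G4, F4, each down a 2nd from the previous.
From Eb4 the diatonic shape gives Eb4 F4 Eb4 Ab4 G4.

Eb4 F4 Eb4 Ab4 G4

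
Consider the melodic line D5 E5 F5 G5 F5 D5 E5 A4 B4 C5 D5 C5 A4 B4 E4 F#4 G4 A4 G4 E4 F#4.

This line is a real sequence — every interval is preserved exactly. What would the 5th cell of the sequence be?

With a 7-note motive the entries are D5, A4, E4, each down a 4th from the previous.
Carrying on: B3 → F#3.
From F#3 the exact shape gives F#3 G#3 A3 B3 A3 F#3 G#3.

F#3 G#3 A3 B3 A3 F#3 G#3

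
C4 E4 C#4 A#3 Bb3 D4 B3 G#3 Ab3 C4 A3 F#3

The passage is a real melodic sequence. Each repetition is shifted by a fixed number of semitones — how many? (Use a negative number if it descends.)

-2

Taking 4-note groups, the heads are C4, Bb3, Ab3: the pattern moves down a 2nd.
C4 to Bb3 spans -2 semitones.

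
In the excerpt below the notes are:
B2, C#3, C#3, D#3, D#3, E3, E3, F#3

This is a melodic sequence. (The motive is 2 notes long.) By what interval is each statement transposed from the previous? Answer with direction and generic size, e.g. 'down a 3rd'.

Unit = 2 notes; the statements start on B2, C#3, D#3, E3, moving up a 2nd each time.
From B2 to C#3: up a 2nd.

up a 2nd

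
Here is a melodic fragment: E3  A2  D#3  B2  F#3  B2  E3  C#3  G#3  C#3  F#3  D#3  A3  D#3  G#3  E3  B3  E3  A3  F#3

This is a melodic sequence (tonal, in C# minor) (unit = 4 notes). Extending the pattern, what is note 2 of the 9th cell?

B3

The unit is 4 notes. Position-2 pitches of the 5 shown cells: A2, B2, C#3, D#3, E3.
Extending up a 2nd: F#3 → G#3 → A3 → B3.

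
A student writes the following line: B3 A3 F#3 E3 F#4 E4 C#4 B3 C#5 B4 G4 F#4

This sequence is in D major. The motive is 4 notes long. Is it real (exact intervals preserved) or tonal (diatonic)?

Every note is diatonic to D major.
Cell 1 has -3 semitones from note 2 to 3, but cell 3 has -4 — the interval quality changes while the contour stays the same, which is the hallmark of a tonal sequence.

tonal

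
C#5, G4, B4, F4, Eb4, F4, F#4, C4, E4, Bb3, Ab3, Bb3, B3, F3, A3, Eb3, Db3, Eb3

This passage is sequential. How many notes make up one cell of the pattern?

6

18 notes total. Splitting into 3 groups of 6:
C#5 G4 B4 F4 Eb4 F4 | F#4 C4 E4 Bb3 Ab3 Bb3 | B3 F3 A3 Eb3 Db3 Eb3
That's a consistent down a 5th shift per cell, and no other grouping gives one.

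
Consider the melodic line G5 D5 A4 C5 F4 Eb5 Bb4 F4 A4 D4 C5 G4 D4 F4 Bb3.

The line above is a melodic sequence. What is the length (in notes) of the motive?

5

15 notes total. Splitting into 3 groups of 5:
G5 D5 A4 C5 F4 | Eb5 Bb4 F4 A4 D4 | C5 G4 D4 F4 Bb3
Every group is a transposition down a 3rd of the one before; no shorter unit works.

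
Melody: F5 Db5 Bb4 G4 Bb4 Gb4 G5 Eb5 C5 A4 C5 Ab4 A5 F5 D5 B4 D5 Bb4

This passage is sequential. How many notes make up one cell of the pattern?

6

There are 18 notes; a 6-note unit gives 3 cells:
F5 Db5 Bb4 G4 Bb4 Gb4 | G5 Eb5 C5 A4 C5 Ab4 | A5 F5 D5 B4 D5 Bb4
Each cell is the previous one up a 2nd — so the unit is 6 notes.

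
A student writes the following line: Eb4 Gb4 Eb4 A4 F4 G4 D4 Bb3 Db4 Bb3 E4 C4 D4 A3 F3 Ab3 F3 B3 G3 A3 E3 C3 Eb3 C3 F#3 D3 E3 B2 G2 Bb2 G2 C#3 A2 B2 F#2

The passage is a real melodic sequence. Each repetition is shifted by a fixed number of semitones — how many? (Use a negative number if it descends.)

-5

With a 7-note motive the entries are Eb4, Bb3, F3, C3, G2, each down a 4th from the previous.
Counting half-steps from Eb4 to Bb3: -5.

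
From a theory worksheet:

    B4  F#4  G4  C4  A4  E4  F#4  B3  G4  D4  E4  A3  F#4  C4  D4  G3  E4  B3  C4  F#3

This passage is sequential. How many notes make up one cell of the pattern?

20 notes total. Splitting into 5 groups of 4:
B4 F#4 G4 C4 | A4 E4 F#4 B3 | G4 D4 E4 A3 | F#4 C4 D4 G3 | E4 B3 C4 F#3
That's a consistent down a 2nd shift per cell, and no other grouping gives one.

4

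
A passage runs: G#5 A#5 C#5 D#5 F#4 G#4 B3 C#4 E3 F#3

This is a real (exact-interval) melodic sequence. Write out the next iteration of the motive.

A2 B2

The 2-note cells begin on G#5, C#5, F#4, B3, E3 — each down a 5th from the last.
Statement 6 starts on A2 and keeps the same exact contour: A2 B2.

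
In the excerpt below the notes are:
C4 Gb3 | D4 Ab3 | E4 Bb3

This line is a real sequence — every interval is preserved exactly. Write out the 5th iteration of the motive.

G#4 D4

Taking 2-note groups, the heads are C4, D4, E4: the pattern moves up a 2nd.
Extending up a 2nd: F#4 → G#4.
So cell 5 is G#4 D4.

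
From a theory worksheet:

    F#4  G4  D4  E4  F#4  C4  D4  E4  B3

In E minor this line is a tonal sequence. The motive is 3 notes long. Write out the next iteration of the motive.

C4 D4 A3

Unit = 3 notes; the statements start on F#4, E4, D4, moving down a 2nd each time.
From C4 the diatonic shape gives C4 D4 A3.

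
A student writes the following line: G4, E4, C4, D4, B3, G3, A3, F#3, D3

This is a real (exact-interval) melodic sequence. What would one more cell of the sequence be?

E3 C#3 A2

Taking 3-note groups, the heads are G4, D4, A3: the pattern moves down a 4th.
So cell 4 is E3 C#3 A2.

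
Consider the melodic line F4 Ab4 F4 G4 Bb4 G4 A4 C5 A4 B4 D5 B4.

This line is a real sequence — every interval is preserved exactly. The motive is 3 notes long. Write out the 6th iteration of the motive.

D#5 F#5 D#5

Unit = 3 notes; the statements start on F4, G4, A4, B4, moving up a 2nd each time.
Extending up a 2nd: C#5 → D#5.
So cell 6 is D#5 F#5 D#5.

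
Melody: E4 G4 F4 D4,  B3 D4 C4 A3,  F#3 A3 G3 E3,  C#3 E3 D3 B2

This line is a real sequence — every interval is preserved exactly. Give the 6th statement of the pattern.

D#2 F#2 E2 C#2

Unit = 4 notes; the statements start on E4, B3, F#3, C#3, moving down a 4th each time.
Carrying on: G#2 → D#2.
So cell 6 is D#2 F#2 E2 C#2.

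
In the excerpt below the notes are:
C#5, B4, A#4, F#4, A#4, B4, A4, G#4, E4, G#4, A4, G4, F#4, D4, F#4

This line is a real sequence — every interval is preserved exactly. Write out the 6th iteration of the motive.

With a 5-note motive the entries are C#5, B4, A4, each down a 2nd from the previous.
Continuing the starts: G4 → F4 → Eb4.
So cell 6 is Eb4 Db4 C4 Ab3 C4.

Eb4 Db4 C4 Ab3 C4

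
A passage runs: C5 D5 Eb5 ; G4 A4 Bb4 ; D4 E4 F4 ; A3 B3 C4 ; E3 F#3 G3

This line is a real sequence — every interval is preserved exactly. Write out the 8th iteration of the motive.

C#2 D#2 E2

With a 3-note motive the entries are C5, G4, D4, A3, E3, each down a 4th from the previous.
Carrying on: B2 → F#2 → C#2.
From C#2 the exact shape gives C#2 D#2 E2.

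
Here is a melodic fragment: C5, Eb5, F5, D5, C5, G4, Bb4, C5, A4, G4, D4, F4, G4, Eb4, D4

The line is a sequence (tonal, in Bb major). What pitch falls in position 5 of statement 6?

With 5-note cells, note 5 of each statement runs C5, G4, D4.
Carrying that down a 4th forward: A3 → Eb3 → Bb2.

Bb2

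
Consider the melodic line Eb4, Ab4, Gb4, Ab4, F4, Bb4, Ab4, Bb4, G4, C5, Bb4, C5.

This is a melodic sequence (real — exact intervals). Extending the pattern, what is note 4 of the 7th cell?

The unit is 4 notes. Position-4 pitches of the 3 shown cells: Ab4, Bb4, C5.
Carrying that up a 2nd forward: D5 → E5 → F#5 → G#5.

G#5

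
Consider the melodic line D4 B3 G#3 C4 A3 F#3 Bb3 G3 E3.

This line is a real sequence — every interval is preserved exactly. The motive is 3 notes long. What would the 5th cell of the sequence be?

Gb3 Eb3 C3

Unit = 3 notes; the statements start on D4, C4, Bb3, moving down a 2nd each time.
Carrying on: Ab3 → Gb3.
Statement 5 starts on Gb3 and keeps the same exact contour: Gb3 Eb3 C3.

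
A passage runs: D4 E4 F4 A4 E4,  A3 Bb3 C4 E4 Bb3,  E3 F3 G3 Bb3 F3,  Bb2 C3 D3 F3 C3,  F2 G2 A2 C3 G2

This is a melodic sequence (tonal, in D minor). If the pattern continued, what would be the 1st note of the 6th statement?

Grouping in 5s, the 1st note of each cell is D4, A3, E3, Bb2, F2.
Each moves down a 4th; the next is C2.

C2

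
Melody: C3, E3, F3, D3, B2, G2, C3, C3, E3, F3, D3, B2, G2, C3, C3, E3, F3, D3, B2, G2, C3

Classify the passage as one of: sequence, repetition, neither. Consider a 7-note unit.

Each 7-note cell is identical (C3 E3 F3 D3 B2 G2 C3), restated at the same pitch.

repetition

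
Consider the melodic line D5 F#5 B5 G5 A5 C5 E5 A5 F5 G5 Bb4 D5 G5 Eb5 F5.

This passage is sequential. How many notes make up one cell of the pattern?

5

There are 15 notes; a 5-note unit gives 3 cells:
D5 F#5 B5 G5 A5 | C5 E5 A5 F5 G5 | Bb4 D5 G5 Eb5 F5
That's a consistent down a 2nd shift per cell, and no other grouping gives one.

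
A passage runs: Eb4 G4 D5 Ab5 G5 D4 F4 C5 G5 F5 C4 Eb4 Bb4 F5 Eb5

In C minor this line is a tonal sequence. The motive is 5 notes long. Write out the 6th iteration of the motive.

G3 Bb3 F4 C5 Bb4

With a 5-note motive the entries are Eb4, D4, C4, each down a 2nd from the previous.
Extending down a 2nd: Bb3 → Ab3 → G3.
So cell 6 is G3 Bb3 F4 C5 Bb4.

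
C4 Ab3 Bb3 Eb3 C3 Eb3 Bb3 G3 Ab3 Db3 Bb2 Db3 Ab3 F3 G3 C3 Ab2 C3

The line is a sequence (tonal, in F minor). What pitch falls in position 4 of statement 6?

With 6-note cells, note 4 of each statement runs Eb3, Db3, C3.
Carrying that down a 2nd forward: Bb2 → Ab2 → G2.

G2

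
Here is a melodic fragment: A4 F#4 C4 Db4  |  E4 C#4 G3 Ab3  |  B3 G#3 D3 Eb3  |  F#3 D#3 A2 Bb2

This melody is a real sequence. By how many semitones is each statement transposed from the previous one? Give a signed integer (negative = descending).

-5

With a 4-note motive the entries are A4, E4, B3, F#3, each down a 4th from the previous.
A4→E4 is 64 − 69 = -5 semitones.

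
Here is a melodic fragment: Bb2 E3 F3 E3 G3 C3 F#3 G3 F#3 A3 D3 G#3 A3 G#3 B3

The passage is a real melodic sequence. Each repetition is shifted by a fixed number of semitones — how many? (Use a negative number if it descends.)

Unit = 5 notes; the statements start on Bb2, C3, D3, moving up a 2nd each time.
Bb2 to C3 spans +2 semitones.

2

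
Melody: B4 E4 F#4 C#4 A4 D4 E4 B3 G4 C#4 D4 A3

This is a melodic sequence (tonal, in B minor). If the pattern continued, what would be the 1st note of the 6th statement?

D4

With 4-note cells, note 1 of each statement runs B4, A4, G4.
Extending down a 2nd: F#4 → E4 → D4.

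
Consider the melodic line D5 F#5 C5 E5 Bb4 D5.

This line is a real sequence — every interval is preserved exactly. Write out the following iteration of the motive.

With a 2-note motive the entries are D5, C5, Bb4, each down a 2nd from the previous.
So cell 4 is Ab4 C5.

Ab4 C5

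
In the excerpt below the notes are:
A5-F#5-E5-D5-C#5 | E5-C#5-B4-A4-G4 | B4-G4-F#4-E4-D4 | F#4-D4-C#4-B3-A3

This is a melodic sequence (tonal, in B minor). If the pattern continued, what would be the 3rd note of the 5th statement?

Grouping in 5s, the 3rd note of each cell is E5, B4, F#4, C#4.
Each moves down a 4th; the next is G3.

G3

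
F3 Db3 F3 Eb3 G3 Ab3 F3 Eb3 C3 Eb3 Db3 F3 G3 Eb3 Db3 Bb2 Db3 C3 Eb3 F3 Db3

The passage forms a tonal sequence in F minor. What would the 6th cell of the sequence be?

Ab2 F2 Ab2 G2 Bb2 C3 Ab2

The 7-note cells begin on F3, Eb3, Db3 — each down a 2nd from the last.
Continuing the starts: C3 → Bb2 → Ab2.
Statement 6 starts on Ab2 and keeps the same diatonic contour: Ab2 F2 Ab2 G2 Bb2 C3 Ab2.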